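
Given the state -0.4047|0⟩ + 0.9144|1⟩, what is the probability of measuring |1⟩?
0.8361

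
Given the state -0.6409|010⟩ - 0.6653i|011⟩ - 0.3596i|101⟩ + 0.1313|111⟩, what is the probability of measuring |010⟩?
0.4108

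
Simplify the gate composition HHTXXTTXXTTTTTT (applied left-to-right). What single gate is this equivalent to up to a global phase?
T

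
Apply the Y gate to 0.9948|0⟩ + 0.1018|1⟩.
-0.1018i|0⟩ + 0.9948i|1⟩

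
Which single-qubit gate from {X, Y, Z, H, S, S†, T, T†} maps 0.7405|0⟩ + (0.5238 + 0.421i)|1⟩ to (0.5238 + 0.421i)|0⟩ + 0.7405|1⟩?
X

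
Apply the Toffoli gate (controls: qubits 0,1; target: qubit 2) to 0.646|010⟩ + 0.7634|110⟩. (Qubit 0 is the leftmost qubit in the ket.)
0.646|010⟩ + 0.7634|111⟩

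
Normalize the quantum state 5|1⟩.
|1⟩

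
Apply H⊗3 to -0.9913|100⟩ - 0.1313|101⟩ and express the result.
-0.3969|000⟩ - 0.3041|001⟩ - 0.3969|010⟩ - 0.3041|011⟩ + 0.3969|100⟩ + 0.3041|101⟩ + 0.3969|110⟩ + 0.3041|111⟩

H⊗3 gives amp(|y⟩) = (1/2√2) Σ_x (−1)^(x·y) amp(|x⟩), where x·y is the number of positions in which both x and y have a 1.
|000⟩: (-0.9913 - 0.1313)/(2√2) = -0.3969
|001⟩: (-0.9913 + 0.1313)/(2√2) = -0.3041
|010⟩: (-0.9913 - 0.1313)/(2√2) = -0.3969
|011⟩: (-0.9913 + 0.1313)/(2√2) = -0.3041
|100⟩: (0.9913 + 0.1313)/(2√2) = 0.3969
|101⟩: (0.9913 - 0.1313)/(2√2) = 0.3041
|110⟩: (0.9913 + 0.1313)/(2√2) = 0.3969
|111⟩: (0.9913 - 0.1313)/(2√2) = 0.3041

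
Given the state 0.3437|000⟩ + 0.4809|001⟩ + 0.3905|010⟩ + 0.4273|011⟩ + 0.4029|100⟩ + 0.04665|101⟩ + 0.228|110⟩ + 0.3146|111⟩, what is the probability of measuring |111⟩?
0.09897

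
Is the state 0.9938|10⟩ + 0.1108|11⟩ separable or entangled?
Separable

Writing the state as a|00⟩ + b|01⟩ + c|10⟩ + d|11⟩, it is a product state iff ad − bc = 0.
Here (a, b, c, d) = (0, 0, 0.9938, 0.1108): ad − bc = (0)(0.1108) − (0)(0.9938) = 0, so the state is separable.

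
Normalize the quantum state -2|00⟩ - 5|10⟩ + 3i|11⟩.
-0.3244|00⟩ - 0.8111|10⟩ + 0.4867i|11⟩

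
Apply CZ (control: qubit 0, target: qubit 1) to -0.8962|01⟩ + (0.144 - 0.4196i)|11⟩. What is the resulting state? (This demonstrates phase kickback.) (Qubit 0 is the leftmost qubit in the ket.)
-0.8962|01⟩ + (-0.144 + 0.4196i)|11⟩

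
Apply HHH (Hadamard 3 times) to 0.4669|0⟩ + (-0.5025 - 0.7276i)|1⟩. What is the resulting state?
(-0.02517 - 0.5145i)|0⟩ + (0.6855 + 0.5145i)|1⟩

H² = I, so H^3 = H: a single Hadamard. With (a, b) = (0.4669, (-0.5025 - 0.7276i)), H gives ((a + b)/√2, (a − b)/√2) = ((-0.02517 - 0.5145i), (0.6855 + 0.5145i)).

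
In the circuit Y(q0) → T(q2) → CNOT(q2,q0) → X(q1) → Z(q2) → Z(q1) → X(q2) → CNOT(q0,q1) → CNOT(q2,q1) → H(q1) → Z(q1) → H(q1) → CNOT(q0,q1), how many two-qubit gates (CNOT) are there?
4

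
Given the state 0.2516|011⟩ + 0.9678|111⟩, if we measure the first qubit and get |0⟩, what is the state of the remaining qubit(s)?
|11⟩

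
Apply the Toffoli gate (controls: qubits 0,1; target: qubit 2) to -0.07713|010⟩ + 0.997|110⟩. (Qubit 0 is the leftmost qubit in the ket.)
-0.07713|010⟩ + 0.997|111⟩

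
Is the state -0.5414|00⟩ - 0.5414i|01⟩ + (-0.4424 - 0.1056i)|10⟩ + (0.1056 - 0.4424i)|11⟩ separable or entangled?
Separable

Writing the state as a|00⟩ + b|01⟩ + c|10⟩ + d|11⟩, it is a product state iff ad − bc = 0.
Here (a, b, c, d) = (-0.5414, -0.5414i, (-0.4424 - 0.1056i), (0.1056 - 0.4424i)): ad − bc = (-0.5414)(0.1056 - 0.4424i) − (-0.5414i)(-0.4424 - 0.1056i) = 0, so the state is separable.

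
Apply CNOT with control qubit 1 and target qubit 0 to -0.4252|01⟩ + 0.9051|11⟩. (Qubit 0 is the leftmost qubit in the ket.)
0.9051|01⟩ - 0.4252|11⟩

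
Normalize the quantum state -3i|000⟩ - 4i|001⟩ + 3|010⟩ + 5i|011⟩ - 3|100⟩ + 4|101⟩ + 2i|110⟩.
-0.3198i|000⟩ - 0.4264i|001⟩ + 0.3198|010⟩ + 0.533i|011⟩ - 0.3198|100⟩ + 0.4264|101⟩ + 0.2132i|110⟩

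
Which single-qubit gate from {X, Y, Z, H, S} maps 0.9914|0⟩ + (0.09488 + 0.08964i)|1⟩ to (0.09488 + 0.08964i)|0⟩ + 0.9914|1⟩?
X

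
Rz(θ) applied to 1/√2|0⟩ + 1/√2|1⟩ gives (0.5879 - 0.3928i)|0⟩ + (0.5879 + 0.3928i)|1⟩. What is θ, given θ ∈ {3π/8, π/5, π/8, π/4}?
3π/8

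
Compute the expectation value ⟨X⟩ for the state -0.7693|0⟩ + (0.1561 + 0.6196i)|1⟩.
-0.2402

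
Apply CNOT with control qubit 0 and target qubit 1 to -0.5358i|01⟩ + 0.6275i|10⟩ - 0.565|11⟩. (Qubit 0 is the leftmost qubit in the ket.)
-0.5358i|01⟩ - 0.565|10⟩ + 0.6275i|11⟩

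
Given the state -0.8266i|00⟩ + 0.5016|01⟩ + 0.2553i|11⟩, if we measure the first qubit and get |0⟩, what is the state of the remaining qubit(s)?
-0.8549i|0⟩ + 0.5188|1⟩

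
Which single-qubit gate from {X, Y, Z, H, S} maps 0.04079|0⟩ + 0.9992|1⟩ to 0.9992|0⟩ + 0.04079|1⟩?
X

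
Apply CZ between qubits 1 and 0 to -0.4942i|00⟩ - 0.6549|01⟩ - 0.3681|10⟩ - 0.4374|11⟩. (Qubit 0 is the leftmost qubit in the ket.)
-0.4942i|00⟩ - 0.6549|01⟩ - 0.3681|10⟩ + 0.4374|11⟩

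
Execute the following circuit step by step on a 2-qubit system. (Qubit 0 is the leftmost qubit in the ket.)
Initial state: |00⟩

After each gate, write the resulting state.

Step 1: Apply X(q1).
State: |01⟩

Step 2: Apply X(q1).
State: |00⟩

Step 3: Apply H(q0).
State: 1/√2|00⟩ + 1/√2|10⟩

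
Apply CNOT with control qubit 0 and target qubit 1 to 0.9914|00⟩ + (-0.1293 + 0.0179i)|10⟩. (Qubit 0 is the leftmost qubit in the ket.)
0.9914|00⟩ + (-0.1293 + 0.0179i)|11⟩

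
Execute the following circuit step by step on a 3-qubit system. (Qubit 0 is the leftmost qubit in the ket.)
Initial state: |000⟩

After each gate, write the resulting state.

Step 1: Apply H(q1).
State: 1/√2|000⟩ + 1/√2|010⟩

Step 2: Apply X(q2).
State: 1/√2|001⟩ + 1/√2|011⟩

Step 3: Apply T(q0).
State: 1/√2|001⟩ + 1/√2|011⟩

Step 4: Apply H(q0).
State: 1/2|001⟩ + 1/2|011⟩ + 1/2|101⟩ + 1/2|111⟩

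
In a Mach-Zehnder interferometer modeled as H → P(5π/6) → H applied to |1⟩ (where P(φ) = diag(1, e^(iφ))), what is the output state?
(0.933 - 0.25i)|0⟩ + (0.06699 + 0.25i)|1⟩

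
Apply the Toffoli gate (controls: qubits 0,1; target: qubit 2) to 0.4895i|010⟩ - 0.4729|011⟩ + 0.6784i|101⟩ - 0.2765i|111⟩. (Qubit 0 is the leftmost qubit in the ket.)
0.4895i|010⟩ - 0.4729|011⟩ + 0.6784i|101⟩ - 0.2765i|110⟩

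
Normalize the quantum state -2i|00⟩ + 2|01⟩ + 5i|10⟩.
-0.3482i|00⟩ + 0.3482|01⟩ + 0.8704i|10⟩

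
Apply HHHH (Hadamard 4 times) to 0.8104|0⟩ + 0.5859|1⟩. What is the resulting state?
0.8104|0⟩ + 0.5859|1⟩

H² = I, so an even number of Hadamards cancels: H^4 = I and the state is unchanged.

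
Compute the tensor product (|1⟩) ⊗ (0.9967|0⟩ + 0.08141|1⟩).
0.9967|10⟩ + 0.08141|11⟩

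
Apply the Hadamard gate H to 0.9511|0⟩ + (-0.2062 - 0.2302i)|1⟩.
(0.5267 - 0.1628i)|0⟩ + (0.8183 + 0.1628i)|1⟩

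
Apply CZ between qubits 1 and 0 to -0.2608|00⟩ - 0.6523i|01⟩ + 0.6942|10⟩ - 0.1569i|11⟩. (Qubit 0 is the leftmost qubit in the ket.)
-0.2608|00⟩ - 0.6523i|01⟩ + 0.6942|10⟩ + 0.1569i|11⟩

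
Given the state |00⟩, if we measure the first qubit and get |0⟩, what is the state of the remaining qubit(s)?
|0⟩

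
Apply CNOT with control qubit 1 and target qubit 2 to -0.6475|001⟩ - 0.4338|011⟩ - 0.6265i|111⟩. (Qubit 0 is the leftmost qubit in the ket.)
-0.6475|001⟩ - 0.4338|010⟩ - 0.6265i|110⟩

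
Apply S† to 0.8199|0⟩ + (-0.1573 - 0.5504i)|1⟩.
0.8199|0⟩ + (-0.5504 + 0.1573i)|1⟩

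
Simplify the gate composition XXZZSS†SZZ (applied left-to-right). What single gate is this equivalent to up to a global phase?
S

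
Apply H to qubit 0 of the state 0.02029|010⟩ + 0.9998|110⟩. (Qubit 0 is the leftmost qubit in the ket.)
0.7213|010⟩ - 0.6926|110⟩

H on qubit 0 mixes each pair of kets that differ only in qubit 0: amplitudes (a, b) of (|…0…⟩, |…1…⟩) become ((a + b)/√2, (a − b)/√2). Kets absent from the input have amplitude 0.
(|010⟩, |110⟩): (a, b) = (0.02029, 0.9998) → (0.7213, -0.6926)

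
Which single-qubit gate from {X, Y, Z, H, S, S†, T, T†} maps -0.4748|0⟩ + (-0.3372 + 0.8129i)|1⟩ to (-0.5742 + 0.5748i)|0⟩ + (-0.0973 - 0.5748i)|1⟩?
H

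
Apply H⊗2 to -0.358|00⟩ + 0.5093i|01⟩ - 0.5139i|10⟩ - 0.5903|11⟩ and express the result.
(-0.4742 - 0.0023i)|00⟩ + (0.1162 - 0.5116i)|01⟩ + (0.1162 + 0.5116i)|10⟩ + (-0.4742 + 0.0023i)|11⟩

H⊗2 gives amp(|y⟩) = (1/2) Σ_x (−1)^(x·y) amp(|x⟩), where x·y is the number of positions in which both x and y have a 1.
|00⟩: (-0.358 + 0.5093i - 0.5139i - 0.5903)/2 = (-0.4742 - 0.0023i)
|01⟩: (-0.358 - 0.5093i - 0.5139i + 0.5903)/2 = (0.1162 - 0.5116i)
|10⟩: (-0.358 + 0.5093i + 0.5139i + 0.5903)/2 = (0.1162 + 0.5116i)
|11⟩: (-0.358 - 0.5093i + 0.5139i - 0.5903)/2 = (-0.4742 + 0.0023i)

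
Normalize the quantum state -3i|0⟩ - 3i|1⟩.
-(1/√2)i|0⟩ - (1/√2)i|1⟩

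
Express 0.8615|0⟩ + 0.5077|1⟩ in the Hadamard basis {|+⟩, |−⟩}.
0.9682|+⟩ + 0.2502|−⟩

With |ψ⟩ = α|0⟩ + β|1⟩, the Hadamard-basis coefficients are ⟨+|ψ⟩ = (α + β)/√2 and ⟨−|ψ⟩ = (α − β)/√2.
Here α = 0.8615, β = 0.5077: (α + β)/√2 = 0.9682, (α − β)/√2 = 0.2502.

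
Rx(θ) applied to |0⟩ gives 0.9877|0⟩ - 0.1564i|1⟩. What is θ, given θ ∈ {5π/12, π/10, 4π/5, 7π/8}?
π/10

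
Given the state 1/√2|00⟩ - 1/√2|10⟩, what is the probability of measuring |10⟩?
1/2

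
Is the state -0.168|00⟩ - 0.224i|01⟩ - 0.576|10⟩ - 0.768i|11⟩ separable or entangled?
Separable

Writing the state as a|00⟩ + b|01⟩ + c|10⟩ + d|11⟩, it is a product state iff ad − bc = 0.
Here (a, b, c, d) = (-0.168, -0.224i, -0.576, -0.768i): ad − bc = (-0.168)(-0.768i) − (-0.224i)(-0.576) = 0, so the state is separable.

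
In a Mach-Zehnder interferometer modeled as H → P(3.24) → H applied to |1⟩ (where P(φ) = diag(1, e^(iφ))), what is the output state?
(0.9976 + 0.04912i)|0⟩ + (0.002419 - 0.04912i)|1⟩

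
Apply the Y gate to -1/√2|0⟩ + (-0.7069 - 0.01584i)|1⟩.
(-0.01584 + 0.7069i)|0⟩ - (1/√2)i|1⟩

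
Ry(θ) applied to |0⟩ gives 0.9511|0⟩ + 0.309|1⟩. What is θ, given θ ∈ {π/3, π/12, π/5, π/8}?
π/5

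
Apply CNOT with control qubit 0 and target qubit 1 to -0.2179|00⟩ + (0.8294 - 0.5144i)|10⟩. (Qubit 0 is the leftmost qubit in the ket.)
-0.2179|00⟩ + (0.8294 - 0.5144i)|11⟩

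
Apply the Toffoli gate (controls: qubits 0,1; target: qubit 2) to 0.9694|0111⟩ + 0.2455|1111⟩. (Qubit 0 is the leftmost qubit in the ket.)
0.9694|0111⟩ + 0.2455|1101⟩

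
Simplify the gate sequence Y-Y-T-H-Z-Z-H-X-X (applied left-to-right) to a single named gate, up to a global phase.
T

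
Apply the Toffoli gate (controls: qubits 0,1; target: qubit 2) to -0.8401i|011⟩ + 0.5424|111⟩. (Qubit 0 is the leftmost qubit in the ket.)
-0.8401i|011⟩ + 0.5424|110⟩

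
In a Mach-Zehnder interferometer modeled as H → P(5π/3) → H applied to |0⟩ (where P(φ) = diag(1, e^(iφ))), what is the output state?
(0.75 - 0.433i)|0⟩ + (0.25 + 0.433i)|1⟩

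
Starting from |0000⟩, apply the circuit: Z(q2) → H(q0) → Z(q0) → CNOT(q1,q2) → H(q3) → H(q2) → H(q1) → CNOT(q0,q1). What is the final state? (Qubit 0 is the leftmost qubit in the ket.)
0.25|0000⟩ + 0.25|0001⟩ + 0.25|0010⟩ + 0.25|0011⟩ + 0.25|0100⟩ + 0.25|0101⟩ + 0.25|0110⟩ + 0.25|0111⟩ - 0.25|1000⟩ - 0.25|1001⟩ - 0.25|1010⟩ - 0.25|1011⟩ - 0.25|1100⟩ - 0.25|1101⟩ - 0.25|1110⟩ - 0.25|1111⟩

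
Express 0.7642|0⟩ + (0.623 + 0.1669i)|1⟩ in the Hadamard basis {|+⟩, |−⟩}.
(0.9809 + 0.118i)|+⟩ + (0.09984 - 0.118i)|−⟩

With |ψ⟩ = α|0⟩ + β|1⟩, the Hadamard-basis coefficients are ⟨+|ψ⟩ = (α + β)/√2 and ⟨−|ψ⟩ = (α − β)/√2.
Here α = 0.7642, β = (0.623 + 0.1669i): (α + β)/√2 = (0.9809 + 0.118i), (α − β)/√2 = (0.09984 - 0.118i).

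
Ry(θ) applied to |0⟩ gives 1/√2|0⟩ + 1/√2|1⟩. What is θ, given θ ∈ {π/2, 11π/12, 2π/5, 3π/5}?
π/2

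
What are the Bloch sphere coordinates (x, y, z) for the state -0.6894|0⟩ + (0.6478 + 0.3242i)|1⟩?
(-0.8932, -0.447, -0.04948)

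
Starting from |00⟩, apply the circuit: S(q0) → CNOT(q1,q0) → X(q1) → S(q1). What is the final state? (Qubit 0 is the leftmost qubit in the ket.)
i|01⟩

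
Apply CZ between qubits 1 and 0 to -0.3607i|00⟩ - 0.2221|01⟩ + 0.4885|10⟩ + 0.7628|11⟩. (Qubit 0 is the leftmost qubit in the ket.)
-0.3607i|00⟩ - 0.2221|01⟩ + 0.4885|10⟩ - 0.7628|11⟩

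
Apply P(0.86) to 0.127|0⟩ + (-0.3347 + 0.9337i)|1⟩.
0.127|0⟩ + (-0.926 + 0.3555i)|1⟩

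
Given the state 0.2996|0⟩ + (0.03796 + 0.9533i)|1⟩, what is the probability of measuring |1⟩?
0.9102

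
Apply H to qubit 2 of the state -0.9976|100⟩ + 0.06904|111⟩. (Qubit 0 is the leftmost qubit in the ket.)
-0.7054|100⟩ - 0.7054|101⟩ + 0.04882|110⟩ - 0.04882|111⟩

H on qubit 2 mixes each pair of kets that differ only in qubit 2: amplitudes (a, b) of (|…0…⟩, |…1…⟩) become ((a + b)/√2, (a − b)/√2). Kets absent from the input have amplitude 0.
(|100⟩, |101⟩): (a, b) = (-0.9976, 0) → (-0.7054, -0.7054)
(|110⟩, |111⟩): (a, b) = (0, 0.06904) → (0.04882, -0.04882)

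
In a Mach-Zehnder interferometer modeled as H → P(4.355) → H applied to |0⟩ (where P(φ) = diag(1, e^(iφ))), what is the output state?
(0.3251 - 0.4684i)|0⟩ + (0.6749 + 0.4684i)|1⟩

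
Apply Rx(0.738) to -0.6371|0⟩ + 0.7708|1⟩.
(-0.5942 - 0.278i)|0⟩ + (0.7189 + 0.2298i)|1⟩

Rx(0.738) = [[cos(θ/2), −i·sin(θ/2)], [−i·sin(θ/2), cos(θ/2)]]; θ = 0.738, cos(θ/2) ≈ 0.932688, sin(θ/2) ≈ 0.360683.
With a = amp(|0⟩) = -0.6371 and b = amp(|1⟩) = 0.7708:
new amp(|0⟩) = (0.932688)·a + (-0.360683i)·b = (-0.5942 - 0.278i)
new amp(|1⟩) = (-0.360683i)·a + (0.932688)·b = (0.7189 + 0.2298i)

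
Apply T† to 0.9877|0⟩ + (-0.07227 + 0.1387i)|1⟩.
0.9877|0⟩ + (0.04697 + 0.1492i)|1⟩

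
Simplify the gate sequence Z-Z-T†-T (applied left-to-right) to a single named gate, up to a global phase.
I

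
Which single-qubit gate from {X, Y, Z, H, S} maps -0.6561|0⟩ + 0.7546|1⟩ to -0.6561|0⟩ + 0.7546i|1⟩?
S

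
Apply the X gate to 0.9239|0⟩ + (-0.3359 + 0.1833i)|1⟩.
(-0.3359 + 0.1833i)|0⟩ + 0.9239|1⟩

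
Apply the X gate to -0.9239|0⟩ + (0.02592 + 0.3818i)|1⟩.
(0.02592 + 0.3818i)|0⟩ - 0.9239|1⟩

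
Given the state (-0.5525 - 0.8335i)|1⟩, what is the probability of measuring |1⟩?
1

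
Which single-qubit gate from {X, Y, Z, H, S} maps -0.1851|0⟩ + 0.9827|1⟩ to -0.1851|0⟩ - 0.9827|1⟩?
Z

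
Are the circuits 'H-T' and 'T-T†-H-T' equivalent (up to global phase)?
Yes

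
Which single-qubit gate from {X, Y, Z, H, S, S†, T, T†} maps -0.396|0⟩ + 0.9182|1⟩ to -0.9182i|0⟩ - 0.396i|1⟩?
Y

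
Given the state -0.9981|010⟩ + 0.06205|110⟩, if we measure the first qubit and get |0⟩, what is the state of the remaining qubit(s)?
-|10⟩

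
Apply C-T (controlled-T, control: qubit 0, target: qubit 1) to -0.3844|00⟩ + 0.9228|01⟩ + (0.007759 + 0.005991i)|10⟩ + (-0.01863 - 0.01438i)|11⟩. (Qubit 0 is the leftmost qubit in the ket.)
-0.3844|00⟩ + 0.9228|01⟩ + (0.007759 + 0.005991i)|10⟩ + (-0.003005 - 0.02334i)|11⟩

C-T leaves the control-|0⟩ kets |00⟩, |01⟩ unchanged and applies T to qubit 1 on the control-|1⟩ pair (|10⟩, |11⟩).
T = [[1, 0], [0, (1/√2 + (1/√2)i)]].
With a = amp(|10⟩) = (0.007759 + 0.005991i) and b = amp(|11⟩) = (-0.01863 - 0.01438i):
new amp(|10⟩) = (1)·a = (0.007759 + 0.005991i)
new amp(|11⟩) = (1/√2 + (1/√2)i)·b = (-0.003005 - 0.02334i)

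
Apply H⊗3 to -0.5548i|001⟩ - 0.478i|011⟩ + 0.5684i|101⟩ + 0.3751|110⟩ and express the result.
(0.1326 - 0.1642i)|000⟩ + (0.1326 + 0.1642i)|001⟩ + (-0.1326 + 0.1738i)|010⟩ + (-0.1326 - 0.1738i)|011⟩ + (-0.1326 - 0.5661i)|100⟩ + (-0.1326 + 0.5661i)|101⟩ + (0.1326 - 0.2281i)|110⟩ + (0.1326 + 0.2281i)|111⟩

H⊗3 gives amp(|y⟩) = (1/2√2) Σ_x (−1)^(x·y) amp(|x⟩), where x·y is the number of positions in which both x and y have a 1.
|000⟩: (-0.5548i - 0.478i + 0.5684i + 0.3751)/(2√2) = (0.1326 - 0.1642i)
|001⟩: (0.5548i + 0.478i - 0.5684i + 0.3751)/(2√2) = (0.1326 + 0.1642i)
|010⟩: (-0.5548i + 0.478i + 0.5684i - 0.3751)/(2√2) = (-0.1326 + 0.1738i)
|011⟩: (0.5548i - 0.478i - 0.5684i - 0.3751)/(2√2) = (-0.1326 - 0.1738i)
|100⟩: (-0.5548i - 0.478i - 0.5684i - 0.3751)/(2√2) = (-0.1326 - 0.5661i)
|101⟩: (0.5548i + 0.478i + 0.5684i - 0.3751)/(2√2) = (-0.1326 + 0.5661i)
|110⟩: (-0.5548i + 0.478i - 0.5684i + 0.3751)/(2√2) = (0.1326 - 0.2281i)
|111⟩: (0.5548i - 0.478i + 0.5684i + 0.3751)/(2√2) = (0.1326 + 0.2281i)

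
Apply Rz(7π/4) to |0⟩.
(-0.9239 - 0.3827i)|0⟩

Rz(7π/4) = [[e^(−iθ/2), 0], [0, e^(iθ/2)]] with e^(±iθ/2) = cos(θ/2) ± i·sin(θ/2); θ = 7π/4, cos(θ/2) ≈ -0.92388, sin(θ/2) ≈ 0.382683.
With a = amp(|0⟩) = 1 and b = amp(|1⟩) = 0:
new amp(|0⟩) = (-0.92388 - 0.382683i)·a = (-0.9239 - 0.3827i)
new amp(|1⟩) = (-0.92388 + 0.382683i)·b = 0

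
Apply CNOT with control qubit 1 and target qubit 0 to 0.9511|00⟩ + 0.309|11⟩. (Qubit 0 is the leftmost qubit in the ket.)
0.9511|00⟩ + 0.309|01⟩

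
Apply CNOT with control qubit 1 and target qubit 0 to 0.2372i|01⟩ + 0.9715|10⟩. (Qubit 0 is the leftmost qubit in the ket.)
0.9715|10⟩ + 0.2372i|11⟩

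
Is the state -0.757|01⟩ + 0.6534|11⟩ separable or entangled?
Separable

Writing the state as a|00⟩ + b|01⟩ + c|10⟩ + d|11⟩, it is a product state iff ad − bc = 0.
Here (a, b, c, d) = (0, -0.757, 0, 0.6534): ad − bc = (0)(0.6534) − (-0.757)(0) = 0, so the state is separable.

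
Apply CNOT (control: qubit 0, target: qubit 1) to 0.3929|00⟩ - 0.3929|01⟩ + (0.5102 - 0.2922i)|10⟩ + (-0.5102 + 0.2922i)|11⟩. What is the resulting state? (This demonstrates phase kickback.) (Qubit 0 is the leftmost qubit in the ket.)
0.3929|00⟩ - 0.3929|01⟩ + (-0.5102 + 0.2922i)|10⟩ + (0.5102 - 0.2922i)|11⟩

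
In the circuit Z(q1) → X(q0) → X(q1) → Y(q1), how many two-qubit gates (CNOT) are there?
0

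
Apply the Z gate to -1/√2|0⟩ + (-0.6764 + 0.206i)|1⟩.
-1/√2|0⟩ + (0.6764 - 0.206i)|1⟩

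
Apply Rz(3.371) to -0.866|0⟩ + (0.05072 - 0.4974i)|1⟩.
(0.09912 + 0.8603i)|0⟩ + (0.4883 + 0.1073i)|1⟩

Rz(3.371) = [[e^(−iθ/2), 0], [0, e^(iθ/2)]] with e^(±iθ/2) = cos(θ/2) ± i·sin(θ/2); θ = 3.371, cos(θ/2) ≈ -0.114452, sin(θ/2) ≈ 0.993429.
With a = amp(|0⟩) = -0.866 and b = amp(|1⟩) = (0.05072 - 0.4974i):
new amp(|0⟩) = (-0.114452 - 0.993429i)·a = (0.09912 + 0.8603i)
new amp(|1⟩) = (-0.114452 + 0.993429i)·b = (0.4883 + 0.1073i)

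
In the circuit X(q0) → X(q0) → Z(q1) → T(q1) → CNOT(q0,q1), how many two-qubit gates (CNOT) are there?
1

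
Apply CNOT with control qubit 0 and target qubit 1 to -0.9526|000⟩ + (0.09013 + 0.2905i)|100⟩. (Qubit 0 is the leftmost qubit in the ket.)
-0.9526|000⟩ + (0.09013 + 0.2905i)|110⟩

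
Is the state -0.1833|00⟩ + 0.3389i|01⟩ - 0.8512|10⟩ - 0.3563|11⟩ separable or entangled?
Entangled

Writing the state as a|00⟩ + b|01⟩ + c|10⟩ + d|11⟩, it is a product state iff ad − bc = 0.
Here (a, b, c, d) = (-0.1833, 0.3389i, -0.8512, -0.3563): ad − bc = (-0.1833)(-0.3563) − (0.3389i)(-0.8512) = (0.06531 + 0.2885i) ≠ 0, so the state is entangled.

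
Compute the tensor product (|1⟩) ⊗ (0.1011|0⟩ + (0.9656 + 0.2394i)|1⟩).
0.1011|10⟩ + (0.9656 + 0.2394i)|11⟩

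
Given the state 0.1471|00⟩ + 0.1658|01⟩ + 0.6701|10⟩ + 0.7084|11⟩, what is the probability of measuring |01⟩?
0.02749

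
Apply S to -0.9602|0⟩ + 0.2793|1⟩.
-0.9602|0⟩ + 0.2793i|1⟩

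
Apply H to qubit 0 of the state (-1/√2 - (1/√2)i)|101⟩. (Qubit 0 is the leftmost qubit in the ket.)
(-1/2 - (1/2)i)|001⟩ + (1/2 + (1/2)i)|101⟩

H on qubit 0 mixes each pair of kets that differ only in qubit 0: amplitudes (a, b) of (|…0…⟩, |…1…⟩) become ((a + b)/√2, (a − b)/√2). Kets absent from the input have amplitude 0.
(|001⟩, |101⟩): (a, b) = (0, (-1/√2 - (1/√2)i)) → ((-1/2 - (1/2)i), (1/2 + (1/2)i))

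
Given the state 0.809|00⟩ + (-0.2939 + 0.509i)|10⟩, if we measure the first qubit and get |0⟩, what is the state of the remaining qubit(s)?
|0⟩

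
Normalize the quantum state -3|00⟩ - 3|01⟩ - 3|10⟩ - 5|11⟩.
-0.416|00⟩ - 0.416|01⟩ - 0.416|10⟩ - 0.6934|11⟩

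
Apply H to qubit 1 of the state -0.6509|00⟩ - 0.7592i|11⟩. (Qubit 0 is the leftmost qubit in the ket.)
-0.4603|00⟩ - 0.4603|01⟩ - 0.5368i|10⟩ + 0.5368i|11⟩

H on qubit 1 mixes each pair of kets that differ only in qubit 1: amplitudes (a, b) of (|…0…⟩, |…1…⟩) become ((a + b)/√2, (a − b)/√2). Kets absent from the input have amplitude 0.
(|00⟩, |01⟩): (a, b) = (-0.6509, 0) → (-0.4603, -0.4603)
(|10⟩, |11⟩): (a, b) = (0, -0.7592i) → (-0.5368i, 0.5368i)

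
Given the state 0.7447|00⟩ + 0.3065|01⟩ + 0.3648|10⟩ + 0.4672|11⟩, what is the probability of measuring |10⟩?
0.1331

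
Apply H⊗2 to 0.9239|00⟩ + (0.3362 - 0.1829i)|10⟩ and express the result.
(0.6301 - 0.09145i)|00⟩ + (0.6301 - 0.09145i)|01⟩ + (0.2939 + 0.09145i)|10⟩ + (0.2939 + 0.09145i)|11⟩

H⊗2 gives amp(|y⟩) = (1/2) Σ_x (−1)^(x·y) amp(|x⟩), where x·y is the number of positions in which both x and y have a 1.
|00⟩: (0.9239 + (0.3362 - 0.1829i))/2 = (0.6301 - 0.09145i)
|01⟩: (0.9239 + (0.3362 - 0.1829i))/2 = (0.6301 - 0.09145i)
|10⟩: (0.9239 - (0.3362 - 0.1829i))/2 = (0.2939 + 0.09145i)
|11⟩: (0.9239 - (0.3362 - 0.1829i))/2 = (0.2939 + 0.09145i)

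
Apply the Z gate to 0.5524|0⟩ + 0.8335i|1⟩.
0.5524|0⟩ - 0.8335i|1⟩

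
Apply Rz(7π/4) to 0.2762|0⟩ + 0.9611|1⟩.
(-0.2552 - 0.1057i)|0⟩ + (-0.8879 + 0.3678i)|1⟩

Rz(7π/4) = [[e^(−iθ/2), 0], [0, e^(iθ/2)]] with e^(±iθ/2) = cos(θ/2) ± i·sin(θ/2); θ = 7π/4, cos(θ/2) ≈ -0.92388, sin(θ/2) ≈ 0.382683.
With a = amp(|0⟩) = 0.2762 and b = amp(|1⟩) = 0.9611:
new amp(|0⟩) = (-0.92388 - 0.382683i)·a = (-0.2552 - 0.1057i)
new amp(|1⟩) = (-0.92388 + 0.382683i)·b = (-0.8879 + 0.3678i)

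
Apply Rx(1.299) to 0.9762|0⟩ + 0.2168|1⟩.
(0.7774 - 0.1311i)|0⟩ + (0.1727 - 0.5904i)|1⟩

Rx(1.299) = [[cos(θ/2), −i·sin(θ/2)], [−i·sin(θ/2), cos(θ/2)]]; θ = 1.299, cos(θ/2) ≈ 0.796386, sin(θ/2) ≈ 0.604788.
With a = amp(|0⟩) = 0.9762 and b = amp(|1⟩) = 0.2168:
new amp(|0⟩) = (0.796386)·a + (-0.604788i)·b = (0.7774 - 0.1311i)
new amp(|1⟩) = (-0.604788i)·a + (0.796386)·b = (0.1727 - 0.5904i)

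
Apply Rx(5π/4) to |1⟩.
-0.9239i|0⟩ - 0.3827|1⟩

Rx(5π/4) = [[cos(θ/2), −i·sin(θ/2)], [−i·sin(θ/2), cos(θ/2)]]; θ = 5π/4, cos(θ/2) ≈ -0.382683, sin(θ/2) ≈ 0.92388.
With a = amp(|0⟩) = 0 and b = amp(|1⟩) = 1:
new amp(|0⟩) = (-0.382683)·a + (-0.92388i)·b = -0.9239i
new amp(|1⟩) = (-0.92388i)·a + (-0.382683)·b = -0.3827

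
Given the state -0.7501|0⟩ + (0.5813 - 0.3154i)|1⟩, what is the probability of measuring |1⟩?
0.4374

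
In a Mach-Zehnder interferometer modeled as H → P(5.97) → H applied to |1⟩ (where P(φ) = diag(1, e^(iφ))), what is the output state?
(0.02432 + 0.154i)|0⟩ + (0.9757 - 0.154i)|1⟩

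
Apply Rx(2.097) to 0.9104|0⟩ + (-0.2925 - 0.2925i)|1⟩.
(0.2007 + 0.2535i)|0⟩ + (-0.1459 - 0.9349i)|1⟩

Rx(2.097) = [[cos(θ/2), −i·sin(θ/2)], [−i·sin(θ/2), cos(θ/2)]]; θ = 2.097, cos(θ/2) ≈ 0.498872, sin(θ/2) ≈ 0.866676.
With a = amp(|0⟩) = 0.9104 and b = amp(|1⟩) = (-0.2925 - 0.2925i):
new amp(|0⟩) = (0.498872)·a + (-0.866676i)·b = (0.2007 + 0.2535i)
new amp(|1⟩) = (-0.866676i)·a + (0.498872)·b = (-0.1459 - 0.9349i)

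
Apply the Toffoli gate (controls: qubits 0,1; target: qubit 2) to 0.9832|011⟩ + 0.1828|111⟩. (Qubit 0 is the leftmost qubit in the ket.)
0.9832|011⟩ + 0.1828|110⟩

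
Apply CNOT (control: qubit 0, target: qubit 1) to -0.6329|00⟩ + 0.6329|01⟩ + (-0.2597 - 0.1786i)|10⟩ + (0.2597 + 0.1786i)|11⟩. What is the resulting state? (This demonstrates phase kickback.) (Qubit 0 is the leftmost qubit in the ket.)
-0.6329|00⟩ + 0.6329|01⟩ + (0.2597 + 0.1786i)|10⟩ + (-0.2597 - 0.1786i)|11⟩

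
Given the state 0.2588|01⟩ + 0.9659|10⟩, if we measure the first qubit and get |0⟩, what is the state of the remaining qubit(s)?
|1⟩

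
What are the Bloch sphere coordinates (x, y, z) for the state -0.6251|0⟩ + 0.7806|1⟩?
(-0.9759, 0, -0.2186)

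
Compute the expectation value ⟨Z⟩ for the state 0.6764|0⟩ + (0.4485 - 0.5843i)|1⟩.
-0.08504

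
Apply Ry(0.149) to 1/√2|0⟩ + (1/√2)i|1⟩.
(0.7051 - 0.05263i)|0⟩ + (0.05263 + 0.7051i)|1⟩

Ry(0.149) = [[cos(θ/2), −sin(θ/2)], [sin(θ/2), cos(θ/2)]]; θ = 0.149, cos(θ/2) ≈ 0.997226, sin(θ/2) ≈ 0.0744311.
With a = amp(|0⟩) = 1/√2 and b = amp(|1⟩) = (1/√2)i:
new amp(|0⟩) = (0.997226)·a + (-0.0744311)·b = (0.7051 - 0.05263i)
new amp(|1⟩) = (0.0744311)·a + (0.997226)·b = (0.05263 + 0.7051i)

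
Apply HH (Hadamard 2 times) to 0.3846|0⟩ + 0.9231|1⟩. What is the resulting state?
0.3846|0⟩ + 0.9231|1⟩

H² = I, so an even number of Hadamards cancels: H^2 = I and the state is unchanged.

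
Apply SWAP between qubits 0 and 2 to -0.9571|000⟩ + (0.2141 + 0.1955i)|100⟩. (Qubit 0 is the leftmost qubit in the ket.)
-0.9571|000⟩ + (0.2141 + 0.1955i)|001⟩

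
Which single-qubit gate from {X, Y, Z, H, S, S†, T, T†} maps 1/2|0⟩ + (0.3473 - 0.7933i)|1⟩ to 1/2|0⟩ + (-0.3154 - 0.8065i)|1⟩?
T†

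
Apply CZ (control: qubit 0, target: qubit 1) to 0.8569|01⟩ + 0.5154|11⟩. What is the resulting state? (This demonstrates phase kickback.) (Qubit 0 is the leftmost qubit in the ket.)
0.8569|01⟩ - 0.5154|11⟩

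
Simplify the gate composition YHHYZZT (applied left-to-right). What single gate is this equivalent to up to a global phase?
T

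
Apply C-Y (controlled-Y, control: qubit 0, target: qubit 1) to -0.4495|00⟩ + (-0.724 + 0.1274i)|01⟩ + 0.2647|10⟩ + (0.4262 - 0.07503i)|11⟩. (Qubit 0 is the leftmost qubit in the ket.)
-0.4495|00⟩ + (-0.724 + 0.1274i)|01⟩ + (-0.07503 - 0.4262i)|10⟩ + 0.2647i|11⟩

C-Y leaves the control-|0⟩ kets |00⟩, |01⟩ unchanged and applies Y to qubit 1 on the control-|1⟩ pair (|10⟩, |11⟩).
Y = [[0, -i], [i, 0]].
With a = amp(|10⟩) = 0.2647 and b = amp(|11⟩) = (0.4262 - 0.07503i):
new amp(|10⟩) = (-i)·b = (-0.07503 - 0.4262i)
new amp(|11⟩) = (i)·a = 0.2647i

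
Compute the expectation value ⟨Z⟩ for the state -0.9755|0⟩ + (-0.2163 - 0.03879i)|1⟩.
0.9033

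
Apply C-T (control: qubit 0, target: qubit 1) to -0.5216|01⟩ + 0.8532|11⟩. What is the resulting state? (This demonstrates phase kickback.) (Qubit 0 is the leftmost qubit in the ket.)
-0.5216|01⟩ + (0.6033 + 0.6033i)|11⟩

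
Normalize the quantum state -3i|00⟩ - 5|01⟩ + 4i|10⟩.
-0.4243i|00⟩ - 1/√2|01⟩ + 0.5657i|10⟩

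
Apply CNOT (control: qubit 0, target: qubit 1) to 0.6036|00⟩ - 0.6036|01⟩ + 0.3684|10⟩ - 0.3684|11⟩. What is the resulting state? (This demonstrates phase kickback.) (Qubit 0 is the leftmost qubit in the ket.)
0.6036|00⟩ - 0.6036|01⟩ - 0.3684|10⟩ + 0.3684|11⟩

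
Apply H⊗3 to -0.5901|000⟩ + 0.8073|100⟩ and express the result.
0.07679|000⟩ + 0.07679|001⟩ + 0.07679|010⟩ + 0.07679|011⟩ - 0.4941|100⟩ - 0.4941|101⟩ - 0.4941|110⟩ - 0.4941|111⟩

H⊗3 gives amp(|y⟩) = (1/2√2) Σ_x (−1)^(x·y) amp(|x⟩), where x·y is the number of positions in which both x and y have a 1.
|000⟩: (-0.5901 + 0.8073)/(2√2) = 0.07679
|001⟩: (-0.5901 + 0.8073)/(2√2) = 0.07679
|010⟩: (-0.5901 + 0.8073)/(2√2) = 0.07679
|011⟩: (-0.5901 + 0.8073)/(2√2) = 0.07679
|100⟩: (-0.5901 - 0.8073)/(2√2) = -0.4941
|101⟩: (-0.5901 - 0.8073)/(2√2) = -0.4941
|110⟩: (-0.5901 - 0.8073)/(2√2) = -0.4941
|111⟩: (-0.5901 - 0.8073)/(2√2) = -0.4941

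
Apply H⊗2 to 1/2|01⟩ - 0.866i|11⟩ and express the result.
(0.25 - 0.433i)|00⟩ + (-0.25 + 0.433i)|01⟩ + (0.25 + 0.433i)|10⟩ + (-0.25 - 0.433i)|11⟩

H⊗2 gives amp(|y⟩) = (1/2) Σ_x (−1)^(x·y) amp(|x⟩), where x·y is the number of positions in which both x and y have a 1.
|00⟩: (1/2 - 0.866i)/2 = (0.25 - 0.433i)
|01⟩: (-1/2 + 0.866i)/2 = (-0.25 + 0.433i)
|10⟩: (1/2 + 0.866i)/2 = (0.25 + 0.433i)
|11⟩: (-1/2 - 0.866i)/2 = (-0.25 - 0.433i)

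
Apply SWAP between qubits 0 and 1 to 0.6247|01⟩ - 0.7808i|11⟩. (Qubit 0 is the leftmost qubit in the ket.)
0.6247|10⟩ - 0.7808i|11⟩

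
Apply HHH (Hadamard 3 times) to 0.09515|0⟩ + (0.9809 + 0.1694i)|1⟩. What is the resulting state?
(0.7609 + 0.1198i)|0⟩ + (-0.6263 - 0.1198i)|1⟩

H² = I, so H^3 = H: a single Hadamard. With (a, b) = (0.09515, (0.9809 + 0.1694i)), H gives ((a + b)/√2, (a − b)/√2) = ((0.7609 + 0.1198i), (-0.6263 - 0.1198i)).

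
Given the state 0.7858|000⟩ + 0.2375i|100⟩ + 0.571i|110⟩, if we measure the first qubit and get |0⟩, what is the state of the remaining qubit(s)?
|00⟩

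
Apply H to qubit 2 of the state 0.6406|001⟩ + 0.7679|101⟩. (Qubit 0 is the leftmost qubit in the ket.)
0.453|000⟩ - 0.453|001⟩ + 0.543|100⟩ - 0.543|101⟩

H on qubit 2 mixes each pair of kets that differ only in qubit 2: amplitudes (a, b) of (|…0…⟩, |…1…⟩) become ((a + b)/√2, (a − b)/√2). Kets absent from the input have amplitude 0.
(|000⟩, |001⟩): (a, b) = (0, 0.6406) → (0.453, -0.453)
(|100⟩, |101⟩): (a, b) = (0, 0.7679) → (0.543, -0.543)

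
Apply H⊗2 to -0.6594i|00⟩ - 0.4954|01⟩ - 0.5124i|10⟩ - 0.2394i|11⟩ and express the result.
(-0.2477 - 0.7056i)|00⟩ + (0.2477 - 0.4662i)|01⟩ + (-0.2477 + 0.0462i)|10⟩ + (0.2477 - 0.1932i)|11⟩

H⊗2 gives amp(|y⟩) = (1/2) Σ_x (−1)^(x·y) amp(|x⟩), where x·y is the number of positions in which both x and y have a 1.
|00⟩: (-0.6594i - 0.4954 - 0.5124i - 0.2394i)/2 = (-0.2477 - 0.7056i)
|01⟩: (-0.6594i + 0.4954 - 0.5124i + 0.2394i)/2 = (0.2477 - 0.4662i)
|10⟩: (-0.6594i - 0.4954 + 0.5124i + 0.2394i)/2 = (-0.2477 + 0.0462i)
|11⟩: (-0.6594i + 0.4954 + 0.5124i - 0.2394i)/2 = (0.2477 - 0.1932i)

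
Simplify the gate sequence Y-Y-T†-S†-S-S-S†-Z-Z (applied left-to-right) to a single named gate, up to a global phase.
T†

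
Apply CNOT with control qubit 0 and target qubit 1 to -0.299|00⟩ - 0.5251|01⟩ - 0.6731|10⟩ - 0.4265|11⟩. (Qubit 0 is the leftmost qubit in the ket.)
-0.299|00⟩ - 0.5251|01⟩ - 0.4265|10⟩ - 0.6731|11⟩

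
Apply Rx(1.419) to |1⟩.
-0.6515i|0⟩ + 0.7587|1⟩

Rx(1.419) = [[cos(θ/2), −i·sin(θ/2)], [−i·sin(θ/2), cos(θ/2)]]; θ = 1.419, cos(θ/2) ≈ 0.758688, sin(θ/2) ≈ 0.651455.
With a = amp(|0⟩) = 0 and b = amp(|1⟩) = 1:
new amp(|0⟩) = (0.758688)·a + (-0.651455i)·b = -0.6515i
new amp(|1⟩) = (-0.651455i)·a + (0.758688)·b = 0.7587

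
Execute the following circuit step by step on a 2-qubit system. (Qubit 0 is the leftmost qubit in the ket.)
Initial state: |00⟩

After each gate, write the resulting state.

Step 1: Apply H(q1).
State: 1/√2|00⟩ + 1/√2|01⟩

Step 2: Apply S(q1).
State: 1/√2|00⟩ + (1/√2)i|01⟩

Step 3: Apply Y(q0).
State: (1/√2)i|10⟩ - 1/√2|11⟩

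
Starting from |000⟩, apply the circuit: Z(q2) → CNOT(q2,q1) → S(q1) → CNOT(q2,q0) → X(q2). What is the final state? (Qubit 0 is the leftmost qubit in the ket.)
|001⟩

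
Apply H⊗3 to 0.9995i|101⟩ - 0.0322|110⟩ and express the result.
(-0.01138 + 0.3534i)|000⟩ + (-0.01138 - 0.3534i)|001⟩ + (0.01138 + 0.3534i)|010⟩ + (0.01138 - 0.3534i)|011⟩ + (0.01138 - 0.3534i)|100⟩ + (0.01138 + 0.3534i)|101⟩ + (-0.01138 - 0.3534i)|110⟩ + (-0.01138 + 0.3534i)|111⟩

H⊗3 gives amp(|y⟩) = (1/2√2) Σ_x (−1)^(x·y) amp(|x⟩), where x·y is the number of positions in which both x and y have a 1.
|000⟩: (0.9995i - 0.0322)/(2√2) = (-0.01138 + 0.3534i)
|001⟩: (-0.9995i - 0.0322)/(2√2) = (-0.01138 - 0.3534i)
|010⟩: (0.9995i + 0.0322)/(2√2) = (0.01138 + 0.3534i)
|011⟩: (-0.9995i + 0.0322)/(2√2) = (0.01138 - 0.3534i)
|100⟩: (-0.9995i + 0.0322)/(2√2) = (0.01138 - 0.3534i)
|101⟩: (0.9995i + 0.0322)/(2√2) = (0.01138 + 0.3534i)
|110⟩: (-0.9995i - 0.0322)/(2√2) = (-0.01138 - 0.3534i)
|111⟩: (0.9995i - 0.0322)/(2√2) = (-0.01138 + 0.3534i)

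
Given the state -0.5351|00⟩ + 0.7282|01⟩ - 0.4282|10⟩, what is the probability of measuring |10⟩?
0.1834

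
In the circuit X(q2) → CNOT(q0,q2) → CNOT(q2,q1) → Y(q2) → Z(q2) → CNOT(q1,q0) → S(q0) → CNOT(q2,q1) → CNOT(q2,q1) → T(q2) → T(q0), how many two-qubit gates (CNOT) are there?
5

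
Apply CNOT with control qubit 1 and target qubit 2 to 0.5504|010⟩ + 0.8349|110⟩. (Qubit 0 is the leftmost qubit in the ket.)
0.5504|011⟩ + 0.8349|111⟩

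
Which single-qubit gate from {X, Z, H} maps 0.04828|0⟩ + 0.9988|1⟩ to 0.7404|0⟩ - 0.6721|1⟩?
H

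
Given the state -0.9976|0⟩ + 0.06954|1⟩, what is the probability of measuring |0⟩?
0.9952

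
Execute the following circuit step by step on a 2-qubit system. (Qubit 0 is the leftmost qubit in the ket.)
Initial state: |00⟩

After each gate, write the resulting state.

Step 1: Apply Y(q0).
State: i|10⟩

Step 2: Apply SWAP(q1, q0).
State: i|01⟩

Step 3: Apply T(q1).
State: (-1/√2 + (1/√2)i)|01⟩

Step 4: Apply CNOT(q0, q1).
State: (-1/√2 + (1/√2)i)|01⟩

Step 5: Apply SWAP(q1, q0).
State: (-1/√2 + (1/√2)i)|10⟩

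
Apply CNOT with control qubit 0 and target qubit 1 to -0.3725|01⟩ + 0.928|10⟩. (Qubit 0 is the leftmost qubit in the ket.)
-0.3725|01⟩ + 0.928|11⟩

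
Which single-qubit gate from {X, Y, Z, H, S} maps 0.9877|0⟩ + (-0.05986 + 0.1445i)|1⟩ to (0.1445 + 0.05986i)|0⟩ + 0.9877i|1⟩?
Y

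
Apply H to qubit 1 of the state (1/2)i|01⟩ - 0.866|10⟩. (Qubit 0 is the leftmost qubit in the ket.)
(1/√8)i|00⟩ - (1/√8)i|01⟩ - 0.6124|10⟩ - 0.6124|11⟩

H on qubit 1 mixes each pair of kets that differ only in qubit 1: amplitudes (a, b) of (|…0…⟩, |…1…⟩) become ((a + b)/√2, (a − b)/√2). Kets absent from the input have amplitude 0.
(|00⟩, |01⟩): (a, b) = (0, (1/2)i) → ((1/√8)i, -(1/√8)i)
(|10⟩, |11⟩): (a, b) = (-0.866, 0) → (-0.6124, -0.6124)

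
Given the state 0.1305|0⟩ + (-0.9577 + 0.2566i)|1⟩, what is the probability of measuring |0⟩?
0.01703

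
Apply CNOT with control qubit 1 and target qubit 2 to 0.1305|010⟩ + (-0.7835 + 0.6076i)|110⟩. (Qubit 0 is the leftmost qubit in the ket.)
0.1305|011⟩ + (-0.7835 + 0.6076i)|111⟩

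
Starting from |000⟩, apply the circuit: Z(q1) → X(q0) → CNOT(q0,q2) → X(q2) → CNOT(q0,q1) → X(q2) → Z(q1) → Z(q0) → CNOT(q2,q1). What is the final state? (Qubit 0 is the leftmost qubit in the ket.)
|101⟩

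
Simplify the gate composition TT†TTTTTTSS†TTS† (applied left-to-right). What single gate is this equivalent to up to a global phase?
S†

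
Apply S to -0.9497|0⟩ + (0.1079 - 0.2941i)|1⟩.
-0.9497|0⟩ + (0.2941 + 0.1079i)|1⟩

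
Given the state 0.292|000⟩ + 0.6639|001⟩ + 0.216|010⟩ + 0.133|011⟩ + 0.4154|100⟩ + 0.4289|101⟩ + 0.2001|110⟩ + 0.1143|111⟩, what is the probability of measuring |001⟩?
0.4408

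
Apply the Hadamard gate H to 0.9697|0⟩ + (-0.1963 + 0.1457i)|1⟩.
(0.5469 + 0.103i)|0⟩ + (0.8245 - 0.103i)|1⟩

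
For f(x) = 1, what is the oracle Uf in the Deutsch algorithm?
I ⊗ X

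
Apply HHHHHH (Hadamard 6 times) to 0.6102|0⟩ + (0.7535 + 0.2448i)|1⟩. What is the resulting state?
0.6102|0⟩ + (0.7535 + 0.2448i)|1⟩

H² = I, so an even number of Hadamards cancels: H^6 = I and the state is unchanged.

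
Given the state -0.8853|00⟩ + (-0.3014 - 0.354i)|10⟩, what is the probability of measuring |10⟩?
0.2162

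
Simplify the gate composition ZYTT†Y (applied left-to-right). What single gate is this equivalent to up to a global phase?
Z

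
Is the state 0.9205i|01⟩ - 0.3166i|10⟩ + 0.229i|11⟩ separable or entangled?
Entangled

Writing the state as a|00⟩ + b|01⟩ + c|10⟩ + d|11⟩, it is a product state iff ad − bc = 0.
Here (a, b, c, d) = (0, 0.9205i, -0.3166i, 0.229i): ad − bc = (0)(0.229i) − (0.9205i)(-0.3166i) = -0.2914 ≠ 0, so the state is entangled.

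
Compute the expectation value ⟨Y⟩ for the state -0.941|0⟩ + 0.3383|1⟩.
0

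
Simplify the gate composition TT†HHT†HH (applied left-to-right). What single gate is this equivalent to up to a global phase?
T†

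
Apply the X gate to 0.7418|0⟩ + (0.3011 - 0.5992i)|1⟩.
(0.3011 - 0.5992i)|0⟩ + 0.7418|1⟩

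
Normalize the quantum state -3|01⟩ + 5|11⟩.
-0.5145|01⟩ + 0.8575|11⟩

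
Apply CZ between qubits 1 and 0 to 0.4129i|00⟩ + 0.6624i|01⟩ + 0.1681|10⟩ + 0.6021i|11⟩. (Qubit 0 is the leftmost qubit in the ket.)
0.4129i|00⟩ + 0.6624i|01⟩ + 0.1681|10⟩ - 0.6021i|11⟩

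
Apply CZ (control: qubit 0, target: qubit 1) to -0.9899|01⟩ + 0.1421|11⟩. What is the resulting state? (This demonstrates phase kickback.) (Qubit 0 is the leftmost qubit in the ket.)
-0.9899|01⟩ - 0.1421|11⟩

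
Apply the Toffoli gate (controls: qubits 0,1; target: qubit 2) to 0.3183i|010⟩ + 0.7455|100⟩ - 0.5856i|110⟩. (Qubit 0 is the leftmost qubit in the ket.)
0.3183i|010⟩ + 0.7455|100⟩ - 0.5856i|111⟩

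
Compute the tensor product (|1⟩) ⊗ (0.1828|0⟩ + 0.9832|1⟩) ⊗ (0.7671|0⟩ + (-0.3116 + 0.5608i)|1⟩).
0.1402|100⟩ + (-0.05696 + 0.1025i)|101⟩ + 0.7542|110⟩ + (-0.3064 + 0.5514i)|111⟩

amp(|b₁b₂…⟩) = product of the factor amplitudes for bits b₁, b₂, …; only kets whose every factor amplitude is nonzero survive.
|100⟩: (1)(0.1828)(0.7671) = 0.1402
|101⟩: (1)(0.1828)(-0.3116 + 0.5608i) = (-0.05696 + 0.1025i)
|110⟩: (1)(0.9832)(0.7671) = 0.7542
|111⟩: (1)(0.9832)(-0.3116 + 0.5608i) = (-0.3064 + 0.5514i)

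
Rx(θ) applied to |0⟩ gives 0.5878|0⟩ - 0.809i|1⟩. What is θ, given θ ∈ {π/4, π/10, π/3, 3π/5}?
3π/5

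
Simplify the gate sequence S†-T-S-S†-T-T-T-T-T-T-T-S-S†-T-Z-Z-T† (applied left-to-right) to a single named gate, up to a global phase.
S†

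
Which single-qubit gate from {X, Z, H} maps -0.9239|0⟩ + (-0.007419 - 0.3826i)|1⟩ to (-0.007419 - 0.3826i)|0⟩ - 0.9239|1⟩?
X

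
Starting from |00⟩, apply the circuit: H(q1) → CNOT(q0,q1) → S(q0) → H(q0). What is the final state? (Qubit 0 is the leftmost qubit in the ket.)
1/2|00⟩ + 1/2|01⟩ + 1/2|10⟩ + 1/2|11⟩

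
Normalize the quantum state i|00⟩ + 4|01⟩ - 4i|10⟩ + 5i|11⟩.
0.1313i|00⟩ + 0.5252|01⟩ - 0.5252i|10⟩ + 0.6565i|11⟩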